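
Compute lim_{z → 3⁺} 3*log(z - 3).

As z → 3⁺, z - 3 → 0⁺ and ln(z - 3) → −∞.
Multiplying by 3 gives -∞.

-∞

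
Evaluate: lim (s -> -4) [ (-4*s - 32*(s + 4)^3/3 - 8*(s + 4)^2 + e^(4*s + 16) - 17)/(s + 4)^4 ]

32/3

Direct substitution gives 0/0.
Apply L'Hôpital: lim (-16*s - 32*(s + 4)^2 + 4*e^(4*s + 16) - 68)/(4*(s + 4)^3), still 0/0.
Apply L'Hôpital: lim (-64*s + 16*e^(4*s + 16) - 272)/(12*(s + 4)^2), still 0/0.
Apply L'Hôpital: lim (64*e^(4*s + 16) - 64)/(24*s + 96), still 0/0.
After 4 applications of L'Hôpital's rule the quotient is (256*e^(4*s + 16))/(24); substituting s = -4 gives 32/3.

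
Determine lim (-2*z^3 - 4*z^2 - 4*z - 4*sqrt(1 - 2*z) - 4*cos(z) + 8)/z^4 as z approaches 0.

Substitution gives 0/0 (the numerator vanishes to order 4).
Expand each term to order z^4: the coefficient of z^4 in -4·cos(z) is -1/6 and in -4·√(1 - 2z) is 5/2.
Lower-order terms cancel with the polynomial part, so the numerator is (7/3)·z^4 + o(z^4), and the limit is (7/3)/(1) = 7/3.

7/3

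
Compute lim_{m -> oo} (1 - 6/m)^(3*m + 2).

e^(-18)

The base → 1 and the exponent → ∞: a 1^∞ form.
Take logarithms: (3m + 2)·ln(1 - 6/m). Since ln(1+u) ~ u for small u, this behaves like (3m)·(-6/m) → -18.
So the limit is e^(-18).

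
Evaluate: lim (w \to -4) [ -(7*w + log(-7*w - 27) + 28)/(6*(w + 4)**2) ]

Direct substitution gives 0/0.
Apply L'Hôpital: lim (7 - 7/(-7*w - 27))/(-12*w - 48), still 0/0.
After 2 applications of L'Hôpital's rule the quotient is (-49/(-7*w - 27)^2)/(-12); substituting w = -4 gives 49/12.

49/12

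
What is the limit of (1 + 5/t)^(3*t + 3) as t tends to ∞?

e^(15)

Write it as [(1 + 5/t)^t]^(3) · (1 + 5/t)^(3). The bracketed term tends to e^(5) and the second factor to 1, so the limit is e^(15).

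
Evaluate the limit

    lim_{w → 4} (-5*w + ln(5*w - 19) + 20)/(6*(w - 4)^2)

Direct substitution gives 0/0.
Apply L'Hôpital: lim (-5 + 5/(5*w - 19))/(12*w - 48), still 0/0.
After 2 applications of L'Hôpital's rule the quotient is (-25/(5*w - 19)^2)/(12); substituting w = 4 gives -25/12.

-25/12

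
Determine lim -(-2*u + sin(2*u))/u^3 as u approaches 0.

Direct substitution gives 0/0.
Apply L'Hôpital: lim (2*cos(2*u) - 2)/(-3*u^2), still 0/0.
Apply L'Hôpital: lim (-4*sin(2*u))/(-6*u), still 0/0.
After 3 applications of L'Hôpital's rule the quotient is (-8*cos(2*u))/(-6); substituting u = 0 gives 4/3.

4/3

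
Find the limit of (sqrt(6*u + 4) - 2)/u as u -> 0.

Substitution gives 0/0. Multiply numerator and denominator by the conjugate √(4 + 6u) + √4.
The numerator becomes (4 + 6u) − 4 = 6u, so the expression simplifies to 6/(√(4 + 6u) + √4).
Letting u → 0 gives 6/(2√4) = 3/2.

3/2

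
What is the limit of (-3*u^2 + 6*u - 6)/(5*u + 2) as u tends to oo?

-∞

The numerator has higher degree (2 > 1); the quotient behaves like (-3/(5))·u^1 for large |u|.
As u → +∞ this diverges to -∞.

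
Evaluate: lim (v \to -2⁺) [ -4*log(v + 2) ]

∞

As v → -2⁺, v + 2 → 0⁺ and ln(v + 2) → −∞.
Multiplying by -4 gives ∞.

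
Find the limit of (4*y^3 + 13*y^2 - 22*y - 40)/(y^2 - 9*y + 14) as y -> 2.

Since y = 2 makes numerator and denominator zero, (y - 2) divides both.
Cancelling it gives (4*y^2 + 21*y + 20)/(y - 7); now plug in y = 2 to get -78/5.

-78/5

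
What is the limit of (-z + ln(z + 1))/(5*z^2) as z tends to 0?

-1/10

Direct substitution gives 0/0.
Apply L'Hôpital: lim (-1 + 1/(z + 1))/(10*z), still 0/0.
After 2 applications of L'Hôpital's rule the quotient is (-1/(z + 1)^2)/(10); substituting z = 0 gives -1/10.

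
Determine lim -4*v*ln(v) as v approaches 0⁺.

This is a 0·(−∞) form. Rewrite as -4·ln(v) / v^(−1) and apply L'Hôpital:
the derivative quotient is -4·(1/v) / (−1·v^(−2)) = (4/1)·v^1 → 0.

0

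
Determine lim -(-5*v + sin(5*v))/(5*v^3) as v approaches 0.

25/6

Direct substitution gives 0/0.
Apply L'Hôpital: lim (5*cos(5*v) - 5)/(-15*v^2), still 0/0.
Apply L'Hôpital: lim (-25*sin(5*v))/(-30*v), still 0/0.
After 3 applications of L'Hôpital's rule the quotient is (-125*cos(5*v))/(-30); substituting v = 0 gives 25/6.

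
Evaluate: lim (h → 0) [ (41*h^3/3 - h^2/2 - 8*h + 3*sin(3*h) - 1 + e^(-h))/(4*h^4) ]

Substitution gives 0/0; apply L'Hôpital's rule 4 times.
After differentiating numerator and denominator 4 times the quotient is (243*sin(3*h) + e^(-h))/(96); at h = 0 this is 1/96.

1/96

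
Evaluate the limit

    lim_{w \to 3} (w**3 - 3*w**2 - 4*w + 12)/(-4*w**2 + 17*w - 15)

-5/7

At w = 3 both the top and bottom vanish — a removable singularity. Factoring out (w - 3) from each leaves (w^2 - 4)/(5 - 4*w), which at w = 3 equals -5/7.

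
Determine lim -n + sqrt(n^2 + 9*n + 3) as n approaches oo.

9/2

An ∞ − ∞ form. Rationalising with the conjugate, the difference becomes (9n + 3) / (√(n^2 + 9*n + 3) + n).
For large n the denominator behaves like 2·n, so the quotient tends to 9/2 = 9/2.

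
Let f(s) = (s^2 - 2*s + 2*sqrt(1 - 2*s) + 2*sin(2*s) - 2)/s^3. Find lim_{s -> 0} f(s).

Substitution gives 0/0 (the numerator vanishes to order 3).
Expand each term to order s^3: the coefficient of s^3 in 2·√(1 - 2s) is -1 and in 2·sin(2s) is -8/3.
Lower-order terms cancel with the polynomial part, so the numerator is (-11/3)·s^3 + o(s^3), and the limit is (-11/3)/(1) = -11/3.

-11/3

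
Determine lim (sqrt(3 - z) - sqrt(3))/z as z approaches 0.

-√(3)/6

Substitution gives 0/0. Multiply numerator and denominator by the conjugate √(3 - z) + √3.
The numerator becomes (3 - z) − 3 = -z, so the expression simplifies to -1/(√(3 - z) + √3).
Letting z → 0 gives -1/(2√3) = -√(3)/6.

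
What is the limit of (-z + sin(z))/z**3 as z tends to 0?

Direct substitution gives 0/0.
Apply L'Hôpital: lim (cos(z) - 1)/(3*z^2), still 0/0.
Apply L'Hôpital: lim (-sin(z))/(6*z), still 0/0.
After 3 applications of L'Hôpital's rule the quotient is (-cos(z))/(6); substituting z = 0 gives -1/6.

-1/6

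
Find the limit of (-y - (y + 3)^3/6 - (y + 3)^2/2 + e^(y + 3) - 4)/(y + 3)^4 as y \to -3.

Direct substitution gives 0/0.
Apply L'Hôpital: lim (-y - (y + 3)^2/2 + e^(y + 3) - 4)/(4*(y + 3)^3), still 0/0.
Apply L'Hôpital: lim (-y + e^(y + 3) - 4)/(12*(y + 3)^2), still 0/0.
Apply L'Hôpital: lim (e^(y + 3) - 1)/(24*y + 72), still 0/0.
After 4 applications of L'Hôpital's rule the quotient is (e^(y + 3))/(24); substituting y = -3 gives 1/24.

1/24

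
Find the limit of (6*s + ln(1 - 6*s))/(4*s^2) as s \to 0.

Direct substitution gives 0/0.
Apply L'Hôpital: lim (6 - 6/(1 - 6*s))/(8*s), still 0/0.
After 2 applications of L'Hôpital's rule the quotient is (-36/(1 - 6*s)^2)/(8); substituting s = 0 gives -9/2.

-9/2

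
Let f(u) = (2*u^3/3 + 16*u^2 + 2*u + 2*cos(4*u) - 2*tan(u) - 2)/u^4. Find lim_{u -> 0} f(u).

Substitution gives 0/0 (the numerator vanishes to order 4).
Expand each term to order u^4: the coefficient of u^4 in -2·tan(u) is 0 and in 2·cos(4u) is 64/3.
Lower-order terms cancel with the polynomial part, so the numerator is (64/3)·u^4 + o(u^4), and the limit is (64/3)/(1) = 64/3.

64/3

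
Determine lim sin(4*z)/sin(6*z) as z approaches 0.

Substitution gives 0/0.
Divide numerator and denominator by z: sin(4z)/z → 4 and sin(6z)/z → 6, so the limit is 1·4/6 = 2/3.

2/3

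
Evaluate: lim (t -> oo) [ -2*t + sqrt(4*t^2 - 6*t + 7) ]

An ∞ − ∞ form. Rationalising with the conjugate, the difference becomes (-6t + 7) / (√(4*t^2 - 6*t + 7) + 2t).
For large t the denominator behaves like 2·2t, so the quotient tends to -6/4 = -3/2.

-3/2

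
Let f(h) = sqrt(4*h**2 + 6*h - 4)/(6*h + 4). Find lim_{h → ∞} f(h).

1/3

For large |h|, √(4*h^2 + 6*h - 4) ≈ √4·|h| and the denominator ≈ 6h.
Since h → +∞, |h| = h, giving √4/(6) = 1/3.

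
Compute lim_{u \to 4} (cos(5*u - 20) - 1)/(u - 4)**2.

Direct substitution gives 0/0.
Apply L'Hôpital: lim (-5*sin(5*u - 20))/(2*u - 8), still 0/0.
After 2 applications of L'Hôpital's rule the quotient is (-25*cos(5*u - 20))/(2); substituting u = 4 gives -25/2.

-25/2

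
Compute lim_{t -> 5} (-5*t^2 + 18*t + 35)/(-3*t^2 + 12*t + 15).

At t = 5 both the top and bottom vanish — a removable singularity. Factoring out (t - 5) from each leaves (-5*t - 7)/(-3*t - 3), which at t = 5 equals 16/9.

16/9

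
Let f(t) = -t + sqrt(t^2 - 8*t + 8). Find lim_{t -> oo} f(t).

-4

This has the form ∞ − ∞. Multiply and divide by the conjugate √(t^2 - 8*t + 8) + t.
That gives (-8t + 8) / (√(t^2 - 8*t + 8) + t).
Divide numerator and denominator by t: the limit is -8/(2·1) = -4.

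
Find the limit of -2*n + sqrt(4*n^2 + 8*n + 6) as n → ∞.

2

An ∞ − ∞ form. Rationalising with the conjugate, the difference becomes (8n + 6) / (√(4*n^2 + 8*n + 6) + 2n).
For large n the denominator behaves like 2·2n, so the quotient tends to 8/4 = 2.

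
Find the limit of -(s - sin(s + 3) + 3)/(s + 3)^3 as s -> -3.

-1/6

Direct substitution gives 0/0.
Apply L'Hôpital: lim (1 - cos(s + 3))/(-3*(s + 3)^2), still 0/0.
Apply L'Hôpital: lim (sin(s + 3))/(-6*s - 18), still 0/0.
After 3 applications of L'Hôpital's rule the quotient is (cos(s + 3))/(-6); substituting s = -3 gives -1/6.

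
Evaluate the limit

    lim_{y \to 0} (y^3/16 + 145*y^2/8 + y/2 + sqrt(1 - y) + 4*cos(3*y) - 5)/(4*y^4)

Substitution gives 0/0; apply L'Hôpital's rule 4 times.
After differentiating numerator and denominator 4 times the quotient is (324*cos(3*y) - 15/(16*(1 - y)^(7/2)))/(96); at y = 0 this is 1723/512.

1723/512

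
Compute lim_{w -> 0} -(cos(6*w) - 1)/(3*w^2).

6

Direct substitution gives 0/0.
Apply L'Hôpital: lim (-6*sin(6*w))/(-6*w), still 0/0.
After 2 applications of L'Hôpital's rule the quotient is (-36*cos(6*w))/(-6); substituting w = 0 gives 6.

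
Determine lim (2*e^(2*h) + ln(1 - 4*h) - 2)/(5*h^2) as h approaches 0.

Substitution gives 0/0; apply L'Hôpital's rule 2 times.
After differentiating numerator and denominator 2 times the quotient is (8*e^(2*h) - 16/(4*h - 1)^2)/(10); at h = 0 this is -4/5.

-4/5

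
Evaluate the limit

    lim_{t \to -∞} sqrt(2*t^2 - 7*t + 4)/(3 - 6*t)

√(2)/6

For large |t|, √(2*t^2 - 7*t + 4) ≈ √2·|t| and the denominator ≈ -6t.
Since t → −∞, |t| = −t, giving −√2/(-6) = √(2)/6.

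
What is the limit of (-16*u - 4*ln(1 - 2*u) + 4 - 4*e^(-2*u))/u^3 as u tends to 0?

16

Substitution gives 0/0; apply L'Hôpital's rule 3 times.
After differentiating numerator and denominator 3 times the quotient is (32*e^(-2*u) - 64/(2*u - 1)^3)/(6); at u = 0 this is 16.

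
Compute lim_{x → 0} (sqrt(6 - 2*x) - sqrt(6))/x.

Substitution gives 0/0. Multiply numerator and denominator by the conjugate √(6 - 2x) + √6.
The numerator becomes (6 - 2x) − 6 = -2x, so the expression simplifies to -2/(√(6 - 2x) + √6).
Letting x → 0 gives -2/(2√6) = -√(6)/6.

-√(6)/6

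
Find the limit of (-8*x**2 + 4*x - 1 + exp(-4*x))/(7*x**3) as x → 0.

Direct substitution gives 0/0.
Apply L'Hôpital: lim (-16*x + 4 - 4*e^(-4*x))/(21*x^2), still 0/0.
Apply L'Hôpital: lim (-16 + 16*e^(-4*x))/(42*x), still 0/0.
After 3 applications of L'Hôpital's rule the quotient is (-64*e^(-4*x))/(42); substituting x = 0 gives -32/21.

-32/21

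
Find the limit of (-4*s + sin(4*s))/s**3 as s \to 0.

-32/3

Direct substitution gives 0/0.
Apply L'Hôpital: lim (4*cos(4*s) - 4)/(3*s^2), still 0/0.
Apply L'Hôpital: lim (-16*sin(4*s))/(6*s), still 0/0.
After 3 applications of L'Hôpital's rule the quotient is (-64*cos(4*s))/(6); substituting s = 0 gives -32/3.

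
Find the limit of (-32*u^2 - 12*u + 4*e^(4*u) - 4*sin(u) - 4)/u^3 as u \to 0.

130/3

Substitution gives 0/0 (the numerator vanishes to order 3).
Expand each term to order u^3: the coefficient of u^3 in -4·sin(u) is 2/3 and in 4·e^(4u) is 128/3.
Lower-order terms cancel with the polynomial part, so the numerator is (130/3)·u^3 + o(u^3), and the limit is (130/3)/(1) = 130/3.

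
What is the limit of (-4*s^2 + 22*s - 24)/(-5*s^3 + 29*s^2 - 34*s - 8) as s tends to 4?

5/21

Since s = 4 makes numerator and denominator zero, (s - 4) divides both.
Cancelling it gives (6 - 4*s)/(-5*s^2 + 9*s + 2); now plug in s = 4 to get 5/21.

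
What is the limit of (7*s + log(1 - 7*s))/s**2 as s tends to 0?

Direct substitution gives 0/0.
Apply L'Hôpital: lim (7 - 7/(1 - 7*s))/(2*s), still 0/0.
After 2 applications of L'Hôpital's rule the quotient is (-49/(1 - 7*s)^2)/(2); substituting s = 0 gives -49/2.

-49/2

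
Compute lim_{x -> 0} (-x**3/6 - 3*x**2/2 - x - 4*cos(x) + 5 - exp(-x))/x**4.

Substitution gives 0/0; apply L'Hôpital's rule 4 times.
After differentiating numerator and denominator 4 times the quotient is (-4*cos(x) - e^(-x))/(24); at x = 0 this is -5/24.

-5/24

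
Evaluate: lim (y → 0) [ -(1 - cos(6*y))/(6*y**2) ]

-3

Substitution gives 0/0.
Use (1 − cos u)/u² → 1/2 with u = 6y: the limit is 6²/(2·(-6)) = -3.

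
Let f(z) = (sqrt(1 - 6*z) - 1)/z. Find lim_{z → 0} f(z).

-3

Substitution gives 0/0. Multiply numerator and denominator by the conjugate √(1 - 6z) + √1.
The numerator becomes (1 - 6z) − 1 = -6z, so the expression simplifies to -6/(√(1 - 6z) + √1).
Letting z → 0 gives -6/(2√1) = -3.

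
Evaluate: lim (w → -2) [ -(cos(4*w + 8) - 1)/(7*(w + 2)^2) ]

Direct substitution gives 0/0.
Apply L'Hôpital: lim (-4*sin(4*w + 8))/(-14*w - 28), still 0/0.
After 2 applications of L'Hôpital's rule the quotient is (-16*cos(4*w + 8))/(-14); substituting w = -2 gives 8/7.

8/7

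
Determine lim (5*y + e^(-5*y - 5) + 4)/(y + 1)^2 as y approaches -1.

25/2

Direct substitution gives 0/0.
Apply L'Hôpital: lim (5 - 5*e^(-5*y - 5))/(2*y + 2), still 0/0.
After 2 applications of L'Hôpital's rule the quotient is (25*e^(-5*y - 5))/(2); substituting y = -1 gives 25/2.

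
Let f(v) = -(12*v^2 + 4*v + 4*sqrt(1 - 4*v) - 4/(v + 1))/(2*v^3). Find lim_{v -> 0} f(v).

6

Substitution gives 0/0 (the numerator vanishes to order 3).
Expand each term to order v^3: the coefficient of v^3 in 4·√(1 - 4v) is -16 and in -4·1/(1 + v) is 4.
Lower-order terms cancel with the polynomial part, so the numerator is (-12)·v^3 + o(v^3), and the limit is (-12)/(-2) = 6.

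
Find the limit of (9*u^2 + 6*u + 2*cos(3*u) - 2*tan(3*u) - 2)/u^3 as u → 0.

-18

Substitution gives 0/0; apply L'Hôpital's rule 3 times.
After differentiating numerator and denominator 3 times the quotient is (54*sin(3*u) - 324*tan(3*u)^4 - 432*tan(3*u)^2 - 108)/(6); at u = 0 this is -18.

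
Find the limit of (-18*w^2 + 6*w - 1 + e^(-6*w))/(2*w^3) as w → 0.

-18

Direct substitution gives 0/0.
Apply L'Hôpital: lim (-36*w + 6 - 6*e^(-6*w))/(6*w^2), still 0/0.
Apply L'Hôpital: lim (-36 + 36*e^(-6*w))/(12*w), still 0/0.
After 3 applications of L'Hôpital's rule the quotient is (-216*e^(-6*w))/(12); substituting w = 0 gives -18.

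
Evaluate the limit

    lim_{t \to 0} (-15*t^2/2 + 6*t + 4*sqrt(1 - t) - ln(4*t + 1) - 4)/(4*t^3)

-259/48

Substitution gives 0/0; apply L'Hôpital's rule 3 times.
After differentiating numerator and denominator 3 times the quotient is (-128/(4*t + 1)^3 - 3/(2*(1 - t)^(5/2)))/(24); at t = 0 this is -259/48.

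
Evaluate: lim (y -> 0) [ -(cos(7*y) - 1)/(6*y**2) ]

49/12

Direct substitution gives 0/0.
Apply L'Hôpital: lim (-7*sin(7*y))/(-12*y), still 0/0.
After 2 applications of L'Hôpital's rule the quotient is (-49*cos(7*y))/(-12); substituting y = 0 gives 49/12.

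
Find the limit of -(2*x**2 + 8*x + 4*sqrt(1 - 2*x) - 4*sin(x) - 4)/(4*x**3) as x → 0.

Substitution gives 0/0; apply L'Hôpital's rule 3 times.
After differentiating numerator and denominator 3 times the quotient is (4*cos(x) - 12/(1 - 2*x)^(5/2))/(-24); at x = 0 this is 1/3.

1/3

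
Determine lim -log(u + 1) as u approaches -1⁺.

∞

As u → -1⁺, u + 1 → 0⁺ and ln(u + 1) → −∞.
Multiplying by -1 gives ∞.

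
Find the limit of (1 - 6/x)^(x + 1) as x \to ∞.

The base → 1 and the exponent → ∞: a 1^∞ form.
Take logarithms: (x + 1)·ln(1 - 6/x). Since ln(1+u) ~ u for small u, this behaves like (x)·(-6/x) → -6.
So the limit is e^(-6).

e^(-6)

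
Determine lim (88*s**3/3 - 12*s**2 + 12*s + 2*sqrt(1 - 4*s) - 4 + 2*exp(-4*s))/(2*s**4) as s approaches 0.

Substitution gives 0/0; apply L'Hôpital's rule 4 times.
After differentiating numerator and denominator 4 times the quotient is (512*e^(-4*s) - 480/(1 - 4*s)^(7/2))/(48); at s = 0 this is 2/3.

2/3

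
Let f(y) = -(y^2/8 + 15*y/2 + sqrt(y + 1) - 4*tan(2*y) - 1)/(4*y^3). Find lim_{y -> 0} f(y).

509/192

Substitution gives 0/0 (the numerator vanishes to order 3).
Expand each term to order y^3: the coefficient of y^3 in √(1 + y) is 1/16 and in -4·tan(2y) is -32/3.
Lower-order terms cancel with the polynomial part, so the numerator is (-509/48)·y^3 + o(y^3), and the limit is (-509/48)/(-4) = 509/192.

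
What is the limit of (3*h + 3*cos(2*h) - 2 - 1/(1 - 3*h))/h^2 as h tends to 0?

-15

Substitution gives 0/0; apply L'Hôpital's rule 2 times.
After differentiating numerator and denominator 2 times the quotient is (-12*cos(2*h) + 18/(3*h - 1)^3)/(2); at h = 0 this is -15.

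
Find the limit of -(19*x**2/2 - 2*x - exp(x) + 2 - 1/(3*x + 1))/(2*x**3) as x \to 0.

Substitution gives 0/0 (the numerator vanishes to order 3).
Expand each term to order x^3: the coefficient of x^3 in −e^(x) is -1/6 and in −1/(1 + 3x) is 27.
Lower-order terms cancel with the polynomial part, so the numerator is (161/6)·x^3 + o(x^3), and the limit is (161/6)/(-2) = -161/12.

-161/12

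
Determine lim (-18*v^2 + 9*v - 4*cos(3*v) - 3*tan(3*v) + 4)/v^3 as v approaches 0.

Substitution gives 0/0; apply L'Hôpital's rule 3 times.
After differentiating numerator and denominator 3 times the quotient is (-108*sin(3*v) - 486*tan(3*v)^4 - 648*tan(3*v)^2 - 162)/(6); at v = 0 this is -27.

-27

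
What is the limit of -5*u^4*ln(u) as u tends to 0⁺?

This is a 0·(−∞) form. Rewrite as -5·ln(u) / u^(−4) and apply L'Hôpital:
the derivative quotient is -5·(1/u) / (−4·u^(−5)) = (5/4)·u^4 → 0.

0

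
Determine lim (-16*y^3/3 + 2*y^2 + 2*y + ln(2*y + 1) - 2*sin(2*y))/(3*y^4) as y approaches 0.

-4/3

Substitution gives 0/0 (the numerator vanishes to order 4).
Expand each term to order y^4: the coefficient of y^4 in ln(1 + 2y) is -4 and in -2·sin(2y) is 0.
Lower-order terms cancel with the polynomial part, so the numerator is (-4)·y^4 + o(y^4), and the limit is (-4)/(3) = -4/3.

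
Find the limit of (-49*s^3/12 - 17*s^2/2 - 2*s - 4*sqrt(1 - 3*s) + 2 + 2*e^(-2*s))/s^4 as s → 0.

1343/96

Substitution gives 0/0; apply L'Hôpital's rule 4 times.
After differentiating numerator and denominator 4 times the quotient is (32*e^(-2*s) + 1215/(4*(1 - 3*s)^(7/2)))/(24); at s = 0 this is 1343/96.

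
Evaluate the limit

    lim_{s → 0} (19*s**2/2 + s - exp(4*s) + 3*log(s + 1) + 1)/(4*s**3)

-29/12

Substitution gives 0/0 (the numerator vanishes to order 3).
Expand each term to order s^3: the coefficient of s^3 in 3·ln(1 + s) is 1 and in −e^(4s) is -32/3.
Lower-order terms cancel with the polynomial part, so the numerator is (-29/3)·s^3 + o(s^3), and the limit is (-29/3)/(4) = -29/12.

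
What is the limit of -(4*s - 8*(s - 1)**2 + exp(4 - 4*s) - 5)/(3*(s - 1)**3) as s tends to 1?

Direct substitution gives 0/0.
Apply L'Hôpital: lim (-16*s - 4*e^(4 - 4*s) + 20)/(-9*(s - 1)^2), still 0/0.
Apply L'Hôpital: lim (16*e^(4 - 4*s) - 16)/(18 - 18*s), still 0/0.
After 3 applications of L'Hôpital's rule the quotient is (-64*e^(4 - 4*s))/(-18); substituting s = 1 gives 32/9.

32/9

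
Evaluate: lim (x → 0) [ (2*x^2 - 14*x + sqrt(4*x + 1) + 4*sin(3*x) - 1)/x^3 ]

Substitution gives 0/0; apply L'Hôpital's rule 3 times.
After differentiating numerator and denominator 3 times the quotient is (-108*cos(3*x) + 24/(4*x + 1)^(5/2))/(6); at x = 0 this is -14.

-14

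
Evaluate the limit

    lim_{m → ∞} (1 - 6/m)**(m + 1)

e^(-6)

The base → 1 and the exponent → ∞: a 1^∞ form.
Take logarithms: (m + 1)·ln(1 - 6/m). Since ln(1+u) ~ u for small u, this behaves like (m)·(-6/m) → -6.
So the limit is e^(-6).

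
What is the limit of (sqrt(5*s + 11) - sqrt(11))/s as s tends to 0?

5*√(11)/22

A 0/0 form; rationalise with √(11 + 5s) + √11. This collapses the numerator to 5s, leaving 5/(√(11 + 5s) + √11) → 5/(2√11) = 5*√(11)/22.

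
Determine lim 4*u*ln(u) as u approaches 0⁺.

This is a 0·(−∞) form. Rewrite as 4·ln(u) / u^(−1) and apply L'Hôpital:
the derivative quotient is 4·(1/u) / (−1·u^(−2)) = (-4/1)·u^1 → 0.

0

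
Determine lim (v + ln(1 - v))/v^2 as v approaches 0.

-1/2

Direct substitution gives 0/0.
Apply L'Hôpital: lim (1 - 1/(1 - v))/(2*v), still 0/0.
After 2 applications of L'Hôpital's rule the quotient is (-1/(1 - v)^2)/(2); substituting v = 0 gives -1/2.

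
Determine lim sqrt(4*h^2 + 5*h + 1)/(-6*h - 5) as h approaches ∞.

For large |h|, √(4*h^2 + 5*h + 1) ≈ √4·|h| and the denominator ≈ -6h.
Since h → +∞, |h| = h, giving √4/(-6) = -1/3.

-1/3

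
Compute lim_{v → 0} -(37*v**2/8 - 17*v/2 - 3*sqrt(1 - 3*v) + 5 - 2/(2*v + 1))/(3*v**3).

Substitution gives 0/0; apply L'Hôpital's rule 3 times.
After differentiating numerator and denominator 3 times the quotient is (96/(2*v + 1)^4 + 243/(8*(1 - 3*v)^(5/2)))/(-18); at v = 0 this is -337/48.

-337/48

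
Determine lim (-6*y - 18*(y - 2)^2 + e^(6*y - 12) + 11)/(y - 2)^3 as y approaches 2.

Direct substitution gives 0/0.
Apply L'Hôpital: lim (-36*y + 6*e^(6*y - 12) + 66)/(3*(y - 2)^2), still 0/0.
Apply L'Hôpital: lim (36*e^(6*y - 12) - 36)/(6*y - 12), still 0/0.
After 3 applications of L'Hôpital's rule the quotient is (216*e^(6*y - 12))/(6); substituting y = 2 gives 36.

36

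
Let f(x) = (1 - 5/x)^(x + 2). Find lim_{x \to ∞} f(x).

Let L be the limit and take ln: ln L = lim (x + 2)·ln(1 - 5/x) = lim (x + 2)·(-5/x + O(1/x²)) = -5.
Hence L = e^(-5).

e^(-5)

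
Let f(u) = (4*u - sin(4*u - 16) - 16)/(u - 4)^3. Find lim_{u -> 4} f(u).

Direct substitution gives 0/0.
Apply L'Hôpital: lim (4 - 4*cos(4*u - 16))/(3*(u - 4)^2), still 0/0.
Apply L'Hôpital: lim (16*sin(4*u - 16))/(6*u - 24), still 0/0.
After 3 applications of L'Hôpital's rule the quotient is (64*cos(4*u - 16))/(6); substituting u = 4 gives 32/3.

32/3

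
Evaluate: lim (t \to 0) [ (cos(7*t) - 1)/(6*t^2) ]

Direct substitution gives 0/0.
Apply L'Hôpital: lim (-7*sin(7*t))/(12*t), still 0/0.
After 2 applications of L'Hôpital's rule the quotient is (-49*cos(7*t))/(12); substituting t = 0 gives -49/12.

-49/12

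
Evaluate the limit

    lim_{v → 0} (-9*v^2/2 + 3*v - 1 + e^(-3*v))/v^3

-9/2

Direct substitution gives 0/0.
Apply L'Hôpital: lim (-9*v + 3 - 3*e^(-3*v))/(3*v^2), still 0/0.
Apply L'Hôpital: lim (-9 + 9*e^(-3*v))/(6*v), still 0/0.
After 3 applications of L'Hôpital's rule the quotient is (-27*e^(-3*v))/(6); substituting v = 0 gives -9/2.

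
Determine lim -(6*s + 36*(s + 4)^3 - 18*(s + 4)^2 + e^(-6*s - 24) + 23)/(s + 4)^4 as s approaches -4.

-54

Direct substitution gives 0/0.
Apply L'Hôpital: lim (-36*s + 108*(s + 4)^2 - 6*e^(-6*s - 24) - 138)/(-4*(s + 4)^3), still 0/0.
Apply L'Hôpital: lim (216*s + 36*e^(-6*s - 24) + 828)/(-12*(s + 4)^2), still 0/0.
Apply L'Hôpital: lim (216 - 216*e^(-6*s - 24))/(-24*s - 96), still 0/0.
After 4 applications of L'Hôpital's rule the quotient is (1296*e^(-6*s - 24))/(-24); substituting s = -4 gives -54.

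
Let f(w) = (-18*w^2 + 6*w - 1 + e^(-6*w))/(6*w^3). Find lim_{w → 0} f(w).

Direct substitution gives 0/0.
Apply L'Hôpital: lim (-36*w + 6 - 6*e^(-6*w))/(18*w^2), still 0/0.
Apply L'Hôpital: lim (-36 + 36*e^(-6*w))/(36*w), still 0/0.
After 3 applications of L'Hôpital's rule the quotient is (-216*e^(-6*w))/(36); substituting w = 0 gives -6.

-6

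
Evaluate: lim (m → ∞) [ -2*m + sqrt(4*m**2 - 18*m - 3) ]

An ∞ − ∞ form. Rationalising with the conjugate, the difference becomes (-18m - 3) / (√(4*m^2 - 18*m - 3) + 2m).
For large m the denominator behaves like 2·2m, so the quotient tends to -18/4 = -9/2.

-9/2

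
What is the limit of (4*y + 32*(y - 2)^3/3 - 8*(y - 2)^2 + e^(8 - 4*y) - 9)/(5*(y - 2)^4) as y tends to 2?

Direct substitution gives 0/0.
Apply L'Hôpital: lim (-16*y + 32*(y - 2)^2 - 4*e^(8 - 4*y) + 36)/(20*(y - 2)^3), still 0/0.
Apply L'Hôpital: lim (64*y + 16*e^(8 - 4*y) - 144)/(60*(y - 2)^2), still 0/0.
Apply L'Hôpital: lim (64 - 64*e^(8 - 4*y))/(120*y - 240), still 0/0.
After 4 applications of L'Hôpital's rule the quotient is (256*e^(8 - 4*y))/(120); substituting y = 2 gives 32/15.

32/15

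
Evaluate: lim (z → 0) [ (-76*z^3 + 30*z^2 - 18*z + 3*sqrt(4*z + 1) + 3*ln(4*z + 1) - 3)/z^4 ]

-222

Substitution gives 0/0; apply L'Hôpital's rule 4 times.
After differentiating numerator and denominator 4 times the quotient is (-4608/(4*z + 1)^4 - 720/(4*z + 1)^(7/2))/(24); at z = 0 this is -222.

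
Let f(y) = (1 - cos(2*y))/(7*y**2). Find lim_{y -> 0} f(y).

Substitution gives 0/0.
Use (1 − cos u)/u² → 1/2 with u = 2y: the limit is 2²/(2·7) = 2/7.

2/7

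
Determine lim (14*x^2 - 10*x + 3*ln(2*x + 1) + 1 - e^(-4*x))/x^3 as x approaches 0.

Substitution gives 0/0; apply L'Hôpital's rule 3 times.
After differentiating numerator and denominator 3 times the quotient is (64*e^(-4*x) + 48/(2*x + 1)^3)/(6); at x = 0 this is 56/3.

56/3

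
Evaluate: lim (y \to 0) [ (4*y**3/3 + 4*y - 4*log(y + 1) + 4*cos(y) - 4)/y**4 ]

7/6

Substitution gives 0/0; apply L'Hôpital's rule 4 times.
After differentiating numerator and denominator 4 times the quotient is (4*cos(y) + 24/(y + 1)^4)/(24); at y = 0 this is 7/6.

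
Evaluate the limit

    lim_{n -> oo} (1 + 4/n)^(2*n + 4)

Let L be the limit and take ln: ln L = lim (2n + 4)·ln(1 + 4/n) = lim (2n + 4)·(4/n + O(1/n²)) = 8.
Hence L = e^(8).

e^(8)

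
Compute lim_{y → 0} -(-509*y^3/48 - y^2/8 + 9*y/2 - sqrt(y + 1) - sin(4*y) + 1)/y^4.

-5/128

Substitution gives 0/0; apply L'Hôpital's rule 4 times.
After differentiating numerator and denominator 4 times the quotient is (-256*sin(4*y) + 15/(16*(y + 1)^(7/2)))/(-24); at y = 0 this is -5/128.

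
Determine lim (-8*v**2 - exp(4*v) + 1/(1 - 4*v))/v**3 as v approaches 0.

Substitution gives 0/0 (the numerator vanishes to order 3).
Expand each term to order v^3: the coefficient of v^3 in 1/(1 - 4v) is 64 and in −e^(4v) is -32/3.
Lower-order terms cancel with the polynomial part, so the numerator is (160/3)·v^3 + o(v^3), and the limit is (160/3)/(1) = 160/3.

160/3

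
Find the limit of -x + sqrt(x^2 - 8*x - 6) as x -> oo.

This has the form ∞ − ∞. Multiply and divide by the conjugate √(x^2 - 8*x - 6) + x.
That gives (-8x - 6) / (√(x^2 - 8*x - 6) + x).
Divide numerator and denominator by x: the limit is -8/(2·1) = -4.

-4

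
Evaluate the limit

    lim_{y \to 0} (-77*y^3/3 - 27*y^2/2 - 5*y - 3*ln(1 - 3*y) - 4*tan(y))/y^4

243/4

Substitution gives 0/0 (the numerator vanishes to order 4).
Expand each term to order y^4: the coefficient of y^4 in -4·tan(y) is 0 and in -3·ln(1 - 3y) is 243/4.
Lower-order terms cancel with the polynomial part, so the numerator is (243/4)·y^4 + o(y^4), and the limit is (243/4)/(1) = 243/4.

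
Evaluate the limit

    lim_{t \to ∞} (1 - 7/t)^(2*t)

Write it as [(1 - 7/t)^t]^(2) · (1 - 7/t)^(0). The bracketed term tends to e^(-7) and the second factor to 1, so the limit is e^(-14).

e^(-14)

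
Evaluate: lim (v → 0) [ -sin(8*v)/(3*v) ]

Substitution gives 0/0.
Write it as (8/(-3))·sin(8v)/(8v); since sin(u)/u → 1, the limit is -8/3.

-8/3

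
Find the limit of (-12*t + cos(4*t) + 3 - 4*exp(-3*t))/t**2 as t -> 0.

Substitution gives 0/0 (the numerator vanishes to order 2).
Expand each term to order t^2: the coefficient of t^2 in -4·e^(-3t) is -18 and in cos(4t) is -8.
Lower-order terms cancel with the polynomial part, so the numerator is (-26)·t^2 + o(t^2), and the limit is (-26)/(1) = -26.

-26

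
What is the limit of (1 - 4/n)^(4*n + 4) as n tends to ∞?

e^(-16)

Write it as [(1 - 4/n)^n]^(4) · (1 - 4/n)^(4). The bracketed term tends to e^(-4) and the second factor to 1, so the limit is e^(-16).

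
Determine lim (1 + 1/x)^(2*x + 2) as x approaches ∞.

e^(2)

Write it as [(1 + 1/x)^x]^(2) · (1 + 1/x)^(2). The bracketed term tends to e^(1) and the second factor to 1, so the limit is e^(2).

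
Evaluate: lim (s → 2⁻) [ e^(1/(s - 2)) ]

0

As s → 2⁻, 1/(s - 2) → −∞, so e^(1/(s - 2)) → 0.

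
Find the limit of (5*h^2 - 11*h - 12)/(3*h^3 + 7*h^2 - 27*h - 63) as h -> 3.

19/96

At h = 3 both the top and bottom vanish — a removable singularity. Factoring out (h - 3) from each leaves (5*h + 4)/(3*h^2 + 16*h + 21), which at h = 3 equals 19/96.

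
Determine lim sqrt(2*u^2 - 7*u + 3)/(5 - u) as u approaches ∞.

For large |u|, √(2*u^2 - 7*u + 3) ≈ √2·|u| and the denominator ≈ -u.
Since u → +∞, |u| = u, giving √2/(-1) = -√(2).

-√(2)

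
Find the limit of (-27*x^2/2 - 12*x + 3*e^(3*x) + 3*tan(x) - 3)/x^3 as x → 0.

Substitution gives 0/0 (the numerator vanishes to order 3).
Expand each term to order x^3: the coefficient of x^3 in 3·e^(3x) is 27/2 and in 3·tan(x) is 1.
Lower-order terms cancel with the polynomial part, so the numerator is (29/2)·x^3 + o(x^3), and the limit is (29/2)/(1) = 29/2.

29/2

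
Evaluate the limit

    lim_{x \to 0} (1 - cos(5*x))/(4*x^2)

Substitution gives 0/0.
Use (1 − cos u)/u² → 1/2 with u = 5x: the limit is 5²/(2·4) = 25/8.

25/8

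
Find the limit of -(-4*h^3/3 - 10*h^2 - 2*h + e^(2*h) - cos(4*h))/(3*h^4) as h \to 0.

10/3

Substitution gives 0/0; apply L'Hôpital's rule 4 times.
After differentiating numerator and denominator 4 times the quotient is (16*e^(2*h) - 256*cos(4*h))/(-72); at h = 0 this is 10/3.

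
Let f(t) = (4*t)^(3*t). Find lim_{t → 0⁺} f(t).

Base → 0⁺ and exponent → 0⁺: a 0^0 form.
Take logs: 3t·ln(4t). This is 0·(−∞); rewriting as ln(4t)/(1/(3t)) and applying L'Hôpital gives 0.
Hence the limit is e^0 = 1.

1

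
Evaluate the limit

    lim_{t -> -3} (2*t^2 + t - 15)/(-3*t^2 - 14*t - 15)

Direct substitution gives 0/0, so factor. Both numerator and denominator have (t + 3) as a factor.
After cancelling, the expression reduces to (2*t - 5)/(-3*t - 5).
Substituting t = -3 gives -11/4.

-11/4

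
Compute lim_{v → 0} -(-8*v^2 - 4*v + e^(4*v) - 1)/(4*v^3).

-8/3

Direct substitution gives 0/0.
Apply L'Hôpital: lim (-16*v + 4*e^(4*v) - 4)/(-12*v^2), still 0/0.
Apply L'Hôpital: lim (16*e^(4*v) - 16)/(-24*v), still 0/0.
After 3 applications of L'Hôpital's rule the quotient is (64*e^(4*v))/(-24); substituting v = 0 gives -8/3.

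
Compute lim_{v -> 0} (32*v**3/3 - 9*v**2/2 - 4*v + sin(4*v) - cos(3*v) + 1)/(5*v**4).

-27/40

Substitution gives 0/0; apply L'Hôpital's rule 4 times.
After differentiating numerator and denominator 4 times the quotient is (256*sin(4*v) - 81*cos(3*v))/(120); at v = 0 this is -27/40.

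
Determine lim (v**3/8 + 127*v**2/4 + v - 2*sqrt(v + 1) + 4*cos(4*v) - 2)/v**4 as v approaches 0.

8207/192

Substitution gives 0/0; apply L'Hôpital's rule 4 times.
After differentiating numerator and denominator 4 times the quotient is (1024*cos(4*v) + 15/(8*(v + 1)^(7/2)))/(24); at v = 0 this is 8207/192.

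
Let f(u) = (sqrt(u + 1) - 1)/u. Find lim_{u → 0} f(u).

Substitution gives 0/0. Multiply numerator and denominator by the conjugate √(1 + u) + √1.
The numerator becomes (1 + u) − 1 = u, so the expression simplifies to 1/(√(1 + u) + √1).
Letting u → 0 gives 1/(2√1) = 1/2.

1/2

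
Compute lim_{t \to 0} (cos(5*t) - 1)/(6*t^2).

Direct substitution gives 0/0.
Apply L'Hôpital: lim (-5*sin(5*t))/(12*t), still 0/0.
After 2 applications of L'Hôpital's rule the quotient is (-25*cos(5*t))/(12); substituting t = 0 gives -25/12.

-25/12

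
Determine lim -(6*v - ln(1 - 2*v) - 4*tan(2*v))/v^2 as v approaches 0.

Substitution gives 0/0; apply L'Hôpital's rule 2 times.
After differentiating numerator and denominator 2 times the quotient is (-32*tan(2*v)/cos(2*v)^2 + 4/(2*v - 1)^2)/(-2); at v = 0 this is -2.

-2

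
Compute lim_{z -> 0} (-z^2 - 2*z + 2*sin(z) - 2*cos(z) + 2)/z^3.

-1/3

Substitution gives 0/0 (the numerator vanishes to order 3).
Expand each term to order z^3: the coefficient of z^3 in 2·sin(z) is -1/3 and in -2·cos(z) is 0.
Lower-order terms cancel with the polynomial part, so the numerator is (-1/3)·z^3 + o(z^3), and the limit is (-1/3)/(1) = -1/3.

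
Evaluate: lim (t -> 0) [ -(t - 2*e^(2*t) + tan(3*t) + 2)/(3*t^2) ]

4/3

Substitution gives 0/0; apply L'Hôpital's rule 2 times.
After differentiating numerator and denominator 2 times the quotient is (-8*e^(2*t) + 18*sin(3*t)/cos(3*t)^3)/(-6); at t = 0 this is 4/3.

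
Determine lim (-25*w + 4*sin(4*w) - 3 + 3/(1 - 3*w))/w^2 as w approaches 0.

27

Substitution gives 0/0; apply L'Hôpital's rule 2 times.
After differentiating numerator and denominator 2 times the quotient is (-64*sin(4*w) - 54/(3*w - 1)^3)/(2); at w = 0 this is 27.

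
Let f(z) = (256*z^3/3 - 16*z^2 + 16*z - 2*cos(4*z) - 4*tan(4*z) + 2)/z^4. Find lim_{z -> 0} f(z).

-64/3

Substitution gives 0/0 (the numerator vanishes to order 4).
Expand each term to order z^4: the coefficient of z^4 in -2·cos(4z) is -64/3 and in -4·tan(4z) is 0.
Lower-order terms cancel with the polynomial part, so the numerator is (-64/3)·z^4 + o(z^4), and the limit is (-64/3)/(1) = -64/3.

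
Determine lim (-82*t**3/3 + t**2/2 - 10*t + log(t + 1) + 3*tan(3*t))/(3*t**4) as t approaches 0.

Substitution gives 0/0 (the numerator vanishes to order 4).
Expand each term to order t^4: the coefficient of t^4 in 3·tan(3t) is 0 and in ln(1 + t) is -1/4.
Lower-order terms cancel with the polynomial part, so the numerator is (-1/4)·t^4 + o(t^4), and the limit is (-1/4)/(3) = -1/12.

-1/12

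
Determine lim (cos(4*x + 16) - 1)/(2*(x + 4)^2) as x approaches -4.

Direct substitution gives 0/0.
Apply L'Hôpital: lim (-4*sin(4*x + 16))/(4*x + 16), still 0/0.
After 2 applications of L'Hôpital's rule the quotient is (-16*cos(4*x + 16))/(4); substituting x = -4 gives -4.

-4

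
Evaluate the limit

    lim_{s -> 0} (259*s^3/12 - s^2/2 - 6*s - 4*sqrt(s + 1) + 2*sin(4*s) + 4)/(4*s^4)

Substitution gives 0/0; apply L'Hôpital's rule 4 times.
After differentiating numerator and denominator 4 times the quotient is (512*sin(4*s) + 15/(4*(s + 1)^(7/2)))/(96); at s = 0 this is 5/128.

5/128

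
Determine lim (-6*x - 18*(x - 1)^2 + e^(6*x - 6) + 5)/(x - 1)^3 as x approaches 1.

36

Direct substitution gives 0/0.
Apply L'Hôpital: lim (-36*x + 6*e^(6*x - 6) + 30)/(3*(x - 1)^2), still 0/0.
Apply L'Hôpital: lim (36*e^(6*x - 6) - 36)/(6*x - 6), still 0/0.
After 3 applications of L'Hôpital's rule the quotient is (216*e^(6*x - 6))/(6); substituting x = 1 gives 36.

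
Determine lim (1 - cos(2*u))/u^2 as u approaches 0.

Substitution gives 0/0.
Use (1 − cos θ)/θ² → 1/2 with θ = 2u: the limit is 2²/(2·1) = 2.

2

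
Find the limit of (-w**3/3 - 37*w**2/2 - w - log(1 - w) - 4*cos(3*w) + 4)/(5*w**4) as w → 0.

-53/20

Substitution gives 0/0; apply L'Hôpital's rule 4 times.
After differentiating numerator and denominator 4 times the quotient is (-324*cos(3*w) + 6/(w - 1)^4)/(120); at w = 0 this is -53/20.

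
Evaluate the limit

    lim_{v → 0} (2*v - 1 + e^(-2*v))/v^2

2

Direct substitution gives 0/0.
Apply L'Hôpital: lim (2 - 2*e^(-2*v))/(2*v), still 0/0.
After 2 applications of L'Hôpital's rule the quotient is (4*e^(-2*v))/(2); substituting v = 0 gives 2.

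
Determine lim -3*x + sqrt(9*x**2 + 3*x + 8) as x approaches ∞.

1/2

An ∞ − ∞ form. Rationalising with the conjugate, the difference becomes (3x + 8) / (√(9*x^2 + 3*x + 8) + 3x).
For large x the denominator behaves like 2·3x, so the quotient tends to 3/6 = 1/2.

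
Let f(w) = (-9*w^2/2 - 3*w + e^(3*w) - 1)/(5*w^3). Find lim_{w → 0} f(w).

9/10

Direct substitution gives 0/0.
Apply L'Hôpital: lim (-9*w + 3*e^(3*w) - 3)/(15*w^2), still 0/0.
Apply L'Hôpital: lim (9*e^(3*w) - 9)/(30*w), still 0/0.
After 3 applications of L'Hôpital's rule the quotient is (27*e^(3*w))/(30); substituting w = 0 gives 9/10.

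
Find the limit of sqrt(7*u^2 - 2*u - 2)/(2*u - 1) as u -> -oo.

For large |u|, √(7*u^2 - 2*u - 2) ≈ √7·|u| and the denominator ≈ 2u.
Since u → −∞, |u| = −u, giving −√7/(2) = -√(7)/2.

-√(7)/2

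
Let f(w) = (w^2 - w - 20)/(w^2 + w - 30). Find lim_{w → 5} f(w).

Since w = 5 makes numerator and denominator zero, (w - 5) divides both.
Cancelling it gives (w + 4)/(w + 6); now plug in w = 5 to get 9/11.

9/11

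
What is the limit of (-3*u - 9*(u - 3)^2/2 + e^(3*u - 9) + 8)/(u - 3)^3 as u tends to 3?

Direct substitution gives 0/0.
Apply L'Hôpital: lim (-9*u + 3*e^(3*u - 9) + 24)/(3*(u - 3)^2), still 0/0.
Apply L'Hôpital: lim (9*e^(3*u - 9) - 9)/(6*u - 18), still 0/0.
After 3 applications of L'Hôpital's rule the quotient is (27*e^(3*u - 9))/(6); substituting u = 3 gives 9/2.

9/2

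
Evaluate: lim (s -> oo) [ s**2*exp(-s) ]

Write as s^2/e^{1s}, an ∞/∞ form.
Exponential growth dominates any polynomial, so repeated L'Hôpital (or the standard result) gives 0.

0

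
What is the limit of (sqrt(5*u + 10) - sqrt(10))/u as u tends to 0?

A 0/0 form; rationalise with √(10 + 5u) + √10. This collapses the numerator to 5u, leaving 5/(√(10 + 5u) + √10) → 5/(2√10) = √(10)/4.

√(10)/4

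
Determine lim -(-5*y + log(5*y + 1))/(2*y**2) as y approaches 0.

25/4

Direct substitution gives 0/0.
Apply L'Hôpital: lim (-5 + 5/(5*y + 1))/(-4*y), still 0/0.
After 2 applications of L'Hôpital's rule the quotient is (-25/(5*y + 1)^2)/(-4); substituting y = 0 gives 25/4.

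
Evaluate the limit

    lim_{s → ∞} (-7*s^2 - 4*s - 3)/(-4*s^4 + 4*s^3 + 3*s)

The denominator has degree 4 and the numerator degree 2. Dividing numerator and denominator by s^4 sends every term to 0 except the leading denominator term, so the limit is 0.

0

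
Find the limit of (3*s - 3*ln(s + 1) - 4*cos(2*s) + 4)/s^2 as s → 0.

Substitution gives 0/0; apply L'Hôpital's rule 2 times.
After differentiating numerator and denominator 2 times the quotient is (16*cos(2*s) + 3/(s + 1)^2)/(2); at s = 0 this is 19/2.

19/2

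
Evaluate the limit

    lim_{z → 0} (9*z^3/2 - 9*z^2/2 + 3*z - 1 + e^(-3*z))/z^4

27/8

Direct substitution gives 0/0.
Apply L'Hôpital: lim (27*z^2/2 - 9*z + 3 - 3*e^(-3*z))/(4*z^3), still 0/0.
Apply L'Hôpital: lim (27*z - 9 + 9*e^(-3*z))/(12*z^2), still 0/0.
Apply L'Hôpital: lim (27 - 27*e^(-3*z))/(24*z), still 0/0.
After 4 applications of L'Hôpital's rule the quotient is (81*e^(-3*z))/(24); substituting z = 0 gives 27/8.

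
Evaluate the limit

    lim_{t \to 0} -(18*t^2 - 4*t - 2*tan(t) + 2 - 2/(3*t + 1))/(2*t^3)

-80/3

Substitution gives 0/0 (the numerator vanishes to order 3).
Expand each term to order t^3: the coefficient of t^3 in -2·tan(t) is -2/3 and in -2·1/(1 + 3t) is 54.
Lower-order terms cancel with the polynomial part, so the numerator is (160/3)·t^3 + o(t^3), and the limit is (160/3)/(-2) = -80/3.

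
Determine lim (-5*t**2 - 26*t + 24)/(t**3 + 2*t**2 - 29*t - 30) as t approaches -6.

34/55

Since t = -6 makes numerator and denominator zero, (t + 6) divides both.
Cancelling it gives (4 - 5*t)/(t^2 - 4*t - 5); now plug in t = -6 to get 34/55.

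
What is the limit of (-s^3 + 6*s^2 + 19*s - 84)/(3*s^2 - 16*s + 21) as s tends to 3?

14

Direct substitution gives 0/0, so factor. Both numerator and denominator have (s - 3) as a factor.
After cancelling, the expression reduces to (-s^2 + 3*s + 28)/(3*s - 7).
Substituting s = 3 gives 14.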